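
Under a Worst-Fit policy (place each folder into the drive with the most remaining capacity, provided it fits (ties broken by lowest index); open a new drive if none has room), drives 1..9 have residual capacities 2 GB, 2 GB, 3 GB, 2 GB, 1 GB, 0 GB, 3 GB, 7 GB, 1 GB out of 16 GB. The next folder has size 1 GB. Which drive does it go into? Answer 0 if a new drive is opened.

Drives with room: drive 1 (2 GB), drive 2 (2 GB), drive 3 (3 GB), drive 4 (2 GB), drive 5 (1 GB), drive 7 (3 GB), drive 8 (7 GB), drive 9 (1 GB).
Most room is drive 8 with 7 GB free.

8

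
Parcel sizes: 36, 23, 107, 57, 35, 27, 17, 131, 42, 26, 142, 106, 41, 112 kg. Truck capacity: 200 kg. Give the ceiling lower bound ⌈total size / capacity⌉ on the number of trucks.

5

Total size = 36 + 23 + 107 + 57 + 35 + 27 + 17 + 131 + 42 + 26 + 142 + 106 + 41 + 112 = 902 kg.
⌈902 / 200⌉ = 5.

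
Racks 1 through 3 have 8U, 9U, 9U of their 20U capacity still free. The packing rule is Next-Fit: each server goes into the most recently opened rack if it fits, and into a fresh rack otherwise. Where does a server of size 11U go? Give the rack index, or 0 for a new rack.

0

Next-Fit only looks at rack 3, which has 9U free.
11U does not fit, so a new rack is opened.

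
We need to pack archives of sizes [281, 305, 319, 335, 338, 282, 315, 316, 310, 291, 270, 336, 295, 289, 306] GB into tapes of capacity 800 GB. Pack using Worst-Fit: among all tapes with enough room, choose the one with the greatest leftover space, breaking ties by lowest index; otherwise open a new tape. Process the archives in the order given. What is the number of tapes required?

8

tape 1: place 281 GB, 519 GB left
tape 1: place 305 GB, 214 GB left
tape 2: place 319 GB, 481 GB left
tape 2: place 335 GB, 146 GB left
tape 3: place 338 GB, 462 GB left
tape 3: place 282 GB, 180 GB left
tape 4: place 315 GB, 485 GB left
tape 4: place 316 GB, 169 GB left
tape 5: place 310 GB, 490 GB left
tape 5: place 291 GB, 199 GB left
tape 6: place 270 GB, 530 GB left
tape 6: place 336 GB, 194 GB left
tape 7: place 295 GB, 505 GB left
tape 7: place 289 GB, 216 GB left
tape 8: place 306 GB, 494 GB left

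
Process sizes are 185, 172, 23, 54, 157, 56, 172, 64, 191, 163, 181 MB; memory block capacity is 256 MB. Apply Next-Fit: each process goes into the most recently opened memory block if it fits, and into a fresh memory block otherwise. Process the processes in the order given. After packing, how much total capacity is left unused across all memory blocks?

374

185 MB → memory block 1 (remaining 71 MB)
172 MB → memory block 2 (remaining 84 MB)
23 MB → memory block 2 (remaining 61 MB)
54 MB → memory block 2 (remaining 7 MB)
157 MB → memory block 3 (remaining 99 MB)
56 MB → memory block 3 (remaining 43 MB)
172 MB → memory block 4 (remaining 84 MB)
64 MB → memory block 4 (remaining 20 MB)
191 MB → memory block 5 (remaining 65 MB)
163 MB → memory block 6 (remaining 93 MB)
181 MB → memory block 7 (remaining 75 MB)
7 memory blocks × 256 MB = 1792 MB; used 1418 MB; unused 374 MB.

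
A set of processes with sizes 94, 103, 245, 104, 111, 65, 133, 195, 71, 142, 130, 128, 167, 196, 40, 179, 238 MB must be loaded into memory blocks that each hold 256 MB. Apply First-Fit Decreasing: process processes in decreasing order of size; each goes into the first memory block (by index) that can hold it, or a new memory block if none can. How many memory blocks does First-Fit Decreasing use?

10 memory blocks

Sorted descending: 245, 238, 196, 195, 179, 167, 142, 133, 130, 128, 111, 104, 103, 94, 71, 65, 40.
245 MB → memory block 1 (remaining 11 MB)
238 MB → memory block 2 (remaining 18 MB)
196 MB → memory block 3 (remaining 60 MB)
195 MB → memory block 4 (remaining 61 MB)
179 MB → memory block 5 (remaining 77 MB)
167 MB → memory block 6 (remaining 89 MB)
142 MB → memory block 7 (remaining 114 MB)
133 MB → memory block 8 (remaining 123 MB)
130 MB → memory block 9 (remaining 126 MB)
128 MB → memory block 10 (remaining 128 MB)
111 MB → memory block 7 (remaining 3 MB)
104 MB → memory block 8 (remaining 19 MB)
103 MB → memory block 9 (remaining 23 MB)
94 MB → memory block 10 (remaining 34 MB)
71 MB → memory block 5 (remaining 6 MB)
65 MB → memory block 6 (remaining 24 MB)
40 MB → memory block 3 (remaining 20 MB)
Final memory blocks: [245] [238] [196,40] [195] [179,71] [167,65] [142,111] [133,104] [130,103] [128,94].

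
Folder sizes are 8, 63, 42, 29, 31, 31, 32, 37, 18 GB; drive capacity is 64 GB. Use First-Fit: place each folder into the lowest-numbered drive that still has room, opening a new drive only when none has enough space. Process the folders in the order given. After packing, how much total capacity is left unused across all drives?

29

8 GB → drive 1 (remaining 56 GB)
63 GB → drive 2 (remaining 1 GB)
42 GB → drive 1 (remaining 14 GB)
29 GB → drive 3 (remaining 35 GB)
31 GB → drive 3 (remaining 4 GB)
31 GB → drive 4 (remaining 33 GB)
32 GB → drive 4 (remaining 1 GB)
37 GB → drive 5 (remaining 27 GB)
18 GB → drive 5 (remaining 9 GB)
5 drives × 64 GB = 320 GB; used 291 GB; unused 29 GB.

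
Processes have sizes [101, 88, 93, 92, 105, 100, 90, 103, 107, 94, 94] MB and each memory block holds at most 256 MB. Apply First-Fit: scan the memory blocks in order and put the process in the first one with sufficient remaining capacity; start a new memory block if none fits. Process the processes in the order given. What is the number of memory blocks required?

Put 101 MB in memory block 1; 155 MB remain.
Put 88 MB in memory block 1; 67 MB remain.
Put 93 MB in memory block 2; 163 MB remain.
Put 92 MB in memory block 2; 71 MB remain.
Put 105 MB in memory block 3; 151 MB remain.
Put 100 MB in memory block 3; 51 MB remain.
Put 90 MB in memory block 4; 166 MB remain.
Put 103 MB in memory block 4; 63 MB remain.
Put 107 MB in memory block 5; 149 MB remain.
Put 94 MB in memory block 5; 55 MB remain.
Put 94 MB in memory block 6; 162 MB remain.

6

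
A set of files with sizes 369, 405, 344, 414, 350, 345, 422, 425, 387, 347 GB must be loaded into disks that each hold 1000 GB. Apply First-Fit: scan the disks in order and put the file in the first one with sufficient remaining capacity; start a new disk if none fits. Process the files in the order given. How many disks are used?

5

Put 369 GB in disk 1; 631 GB remain.
Put 405 GB in disk 1; 226 GB remain.
Put 344 GB in disk 2; 656 GB remain.
Put 414 GB in disk 2; 242 GB remain.
Put 350 GB in disk 3; 650 GB remain.
Put 345 GB in disk 3; 305 GB remain.
Put 422 GB in disk 4; 578 GB remain.
Put 425 GB in disk 4; 153 GB remain.
Put 387 GB in disk 5; 613 GB remain.
Put 347 GB in disk 5; 266 GB remain.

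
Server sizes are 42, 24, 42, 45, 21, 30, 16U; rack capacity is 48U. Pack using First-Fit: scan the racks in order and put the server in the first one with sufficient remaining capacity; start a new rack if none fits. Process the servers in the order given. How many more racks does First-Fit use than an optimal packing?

First-Fit: [42] [24,21] [42] [45] [30,16] → 5 racks.
Total size 220U; any packing needs at least ⌈220/48⌉ = 5 racks.
So 5 is already optimal.

0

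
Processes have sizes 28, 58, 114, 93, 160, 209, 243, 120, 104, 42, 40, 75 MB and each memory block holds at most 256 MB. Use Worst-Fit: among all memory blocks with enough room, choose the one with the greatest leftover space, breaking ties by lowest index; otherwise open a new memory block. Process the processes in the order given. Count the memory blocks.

6

28 MB → memory block 1 (remaining 228 MB)
58 MB → memory block 1 (remaining 170 MB)
114 MB → memory block 1 (remaining 56 MB)
93 MB → memory block 2 (remaining 163 MB)
160 MB → memory block 2 (remaining 3 MB)
209 MB → memory block 3 (remaining 47 MB)
243 MB → memory block 4 (remaining 13 MB)
120 MB → memory block 5 (remaining 136 MB)
104 MB → memory block 5 (remaining 32 MB)
42 MB → memory block 1 (remaining 14 MB)
40 MB → memory block 3 (remaining 7 MB)
75 MB → memory block 6 (remaining 181 MB)
Final memory blocks: [28,58,114,42] [93,160] [209,40] [243] [120,104] [75].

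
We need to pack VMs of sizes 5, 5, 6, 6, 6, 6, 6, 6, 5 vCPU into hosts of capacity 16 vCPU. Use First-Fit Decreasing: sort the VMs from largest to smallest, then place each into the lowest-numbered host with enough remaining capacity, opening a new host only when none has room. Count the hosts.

Sorted descending: 6, 6, 6, 6, 6, 6, 5, 5, 5.
Put 6 vCPU in host 1; 10 vCPU remain.
Put 6 vCPU in host 1; 4 vCPU remain.
Put 6 vCPU in host 2; 10 vCPU remain.
Put 6 vCPU in host 2; 4 vCPU remain.
Put 6 vCPU in host 3; 10 vCPU remain.
Put 6 vCPU in host 3; 4 vCPU remain.
Put 5 vCPU in host 4; 11 vCPU remain.
Put 5 vCPU in host 4; 6 vCPU remain.
Put 5 vCPU in host 4; 1 vCPU remain.
Final hosts: [6,6] [6,6] [6,6] [5,5,5].

4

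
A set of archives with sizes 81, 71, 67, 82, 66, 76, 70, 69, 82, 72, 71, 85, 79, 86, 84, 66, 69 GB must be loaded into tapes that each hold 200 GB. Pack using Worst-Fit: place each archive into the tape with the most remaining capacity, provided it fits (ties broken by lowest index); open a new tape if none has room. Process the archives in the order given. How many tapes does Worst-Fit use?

Put 81 GB in tape 1; 119 GB remain.
Put 71 GB in tape 1; 48 GB remain.
Put 67 GB in tape 2; 133 GB remain.
Put 82 GB in tape 2; 51 GB remain.
Put 66 GB in tape 3; 134 GB remain.
Put 76 GB in tape 3; 58 GB remain.
Put 70 GB in tape 4; 130 GB remain.
Put 69 GB in tape 4; 61 GB remain.
Put 82 GB in tape 5; 118 GB remain.
Put 72 GB in tape 5; 46 GB remain.
Put 71 GB in tape 6; 129 GB remain.
Put 85 GB in tape 6; 44 GB remain.
Put 79 GB in tape 7; 121 GB remain.
Put 86 GB in tape 7; 35 GB remain.
Put 84 GB in tape 8; 116 GB remain.
Put 66 GB in tape 8; 50 GB remain.
Put 69 GB in tape 9; 131 GB remain.
Final tapes: [81,71] [67,82] [66,76] [70,69] [82,72] [71,85] [79,86] [84,66] [69].

9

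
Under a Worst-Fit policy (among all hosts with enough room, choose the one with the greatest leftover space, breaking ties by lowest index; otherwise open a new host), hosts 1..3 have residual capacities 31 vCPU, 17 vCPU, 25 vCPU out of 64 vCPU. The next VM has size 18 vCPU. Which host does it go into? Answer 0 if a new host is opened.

1

Hosts with room: host 1 (31 vCPU), host 3 (25 vCPU).
Most room is host 1 with 31 vCPU free.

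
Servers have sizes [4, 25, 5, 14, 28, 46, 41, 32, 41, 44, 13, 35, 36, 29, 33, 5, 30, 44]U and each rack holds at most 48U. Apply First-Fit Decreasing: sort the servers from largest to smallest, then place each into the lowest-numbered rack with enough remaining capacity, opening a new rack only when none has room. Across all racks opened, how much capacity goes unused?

119

Sorted descending: 46, 44, 44, 41, 41, 36, 35, 33, 32, 30, 29, 28, 25, 14, 13, 5, 5, 4.
46U → rack 1 (remaining 2U)
44U → rack 2 (remaining 4U)
44U → rack 3 (remaining 4U)
41U → rack 4 (remaining 7U)
41U → rack 5 (remaining 7U)
36U → rack 6 (remaining 12U)
35U → rack 7 (remaining 13U)
33U → rack 8 (remaining 15U)
32U → rack 9 (remaining 16U)
30U → rack 10 (remaining 18U)
29U → rack 11 (remaining 19U)
28U → rack 12 (remaining 20U)
25U → rack 13 (remaining 23U)
14U → rack 8 (remaining 1U)
13U → rack 7 (remaining 0U)
5U → rack 4 (remaining 2U)
5U → rack 5 (remaining 2U)
4U → rack 2 (remaining 0U)
13 racks × 48U = 624U; used 505U; unused 119U.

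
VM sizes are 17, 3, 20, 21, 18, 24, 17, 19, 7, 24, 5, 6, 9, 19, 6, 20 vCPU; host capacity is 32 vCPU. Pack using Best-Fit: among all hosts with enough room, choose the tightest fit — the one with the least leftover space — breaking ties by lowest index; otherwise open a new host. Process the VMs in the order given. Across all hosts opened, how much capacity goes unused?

Put 17 vCPU in host 1; 15 vCPU remain.
Put 3 vCPU in host 1; 12 vCPU remain.
Put 20 vCPU in host 2; 12 vCPU remain.
Put 21 vCPU in host 3; 11 vCPU remain.
Put 18 vCPU in host 4; 14 vCPU remain.
Put 24 vCPU in host 5; 8 vCPU remain.
Put 17 vCPU in host 6; 15 vCPU remain.
Put 19 vCPU in host 7; 13 vCPU remain.
Put 7 vCPU in host 5; 1 vCPU remain.
Put 24 vCPU in host 8; 8 vCPU remain.
Put 5 vCPU in host 8; 3 vCPU remain.
Put 6 vCPU in host 3; 5 vCPU remain.
Put 9 vCPU in host 1; 3 vCPU remain.
Put 19 vCPU in host 9; 13 vCPU remain.
Put 6 vCPU in host 2; 6 vCPU remain.
Put 20 vCPU in host 10; 12 vCPU remain.
10 hosts × 32 vCPU = 320 vCPU; used 235 vCPU; unused 85 vCPU.

85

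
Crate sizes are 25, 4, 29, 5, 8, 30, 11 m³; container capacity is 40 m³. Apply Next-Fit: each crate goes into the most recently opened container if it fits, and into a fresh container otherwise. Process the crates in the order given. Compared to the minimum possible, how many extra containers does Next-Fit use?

Next-Fit: [25,4] [29,5] [8,30] [11] → 4 containers.
Total size 112 m³; any packing needs at least ⌈112/40⌉ = 3 containers.
An optimal packing achieves that bound: [30,8] [29,11] [25,5,4] → 3 containers.
Excess: 4 − 3 = 1.

1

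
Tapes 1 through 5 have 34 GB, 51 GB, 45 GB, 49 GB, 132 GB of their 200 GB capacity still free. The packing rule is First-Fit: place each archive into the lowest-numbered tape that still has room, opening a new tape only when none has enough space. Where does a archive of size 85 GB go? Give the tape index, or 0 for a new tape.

5

Tapes with room: tape 5 (132 GB).
The first with room is tape 5.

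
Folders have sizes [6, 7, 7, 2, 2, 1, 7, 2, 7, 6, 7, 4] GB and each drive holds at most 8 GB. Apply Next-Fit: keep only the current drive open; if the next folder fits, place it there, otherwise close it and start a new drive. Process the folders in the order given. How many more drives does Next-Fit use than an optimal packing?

2

Next-Fit: [6] [7] [7] [2,2,1] [7] [2] [7] [6] [7] [4] → 10 drives.
Total size 58 GB; any packing needs at least ⌈58/8⌉ = 8 drives.
An optimal packing achieves that bound: [7,1] [7] [7] [7] [7] [6,2] [6,2] [4,2] → 8 drives.
Excess: 10 − 8 = 2.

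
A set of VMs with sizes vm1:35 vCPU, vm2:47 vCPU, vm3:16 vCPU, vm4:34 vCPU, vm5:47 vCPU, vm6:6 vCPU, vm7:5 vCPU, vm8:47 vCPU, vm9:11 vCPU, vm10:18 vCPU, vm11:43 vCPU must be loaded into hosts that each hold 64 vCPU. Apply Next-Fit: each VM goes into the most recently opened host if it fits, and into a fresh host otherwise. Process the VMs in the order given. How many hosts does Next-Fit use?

6

Put vm1 (35 vCPU) in host 1; 29 vCPU remain.
Put vm2 (47 vCPU) in host 2; 17 vCPU remain.
Put vm3 (16 vCPU) in host 2; 1 vCPU remain.
Put vm4 (34 vCPU) in host 3; 30 vCPU remain.
Put vm5 (47 vCPU) in host 4; 17 vCPU remain.
Put vm6 (6 vCPU) in host 4; 11 vCPU remain.
Put vm7 (5 vCPU) in host 4; 6 vCPU remain.
Put vm8 (47 vCPU) in host 5; 17 vCPU remain.
Put vm9 (11 vCPU) in host 5; 6 vCPU remain.
Put vm10 (18 vCPU) in host 6; 46 vCPU remain.
Put vm11 (43 vCPU) in host 6; 3 vCPU remain.
Final hosts: [35] [47,16] [34] [47,6,5] [47,11] [18,43].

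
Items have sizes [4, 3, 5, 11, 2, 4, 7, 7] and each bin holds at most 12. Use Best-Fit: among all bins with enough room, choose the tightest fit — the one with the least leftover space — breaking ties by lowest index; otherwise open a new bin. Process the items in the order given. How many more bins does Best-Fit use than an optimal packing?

1

Best-Fit: [4,3,5] [11] [2,4] [7] [7] → 5 bins.
Total size 43; any packing needs at least ⌈43/12⌉ = 4 bins.
An optimal packing achieves that bound: [11] [7,5] [7,4] [4,3,2] → 4 bins.
Excess: 5 − 4 = 1.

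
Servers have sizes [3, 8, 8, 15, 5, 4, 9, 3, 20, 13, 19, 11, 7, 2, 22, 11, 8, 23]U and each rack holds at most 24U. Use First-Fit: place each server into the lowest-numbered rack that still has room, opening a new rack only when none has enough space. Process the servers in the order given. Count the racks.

3U → rack 1 (remaining 21U)
8U → rack 1 (remaining 13U)
8U → rack 1 (remaining 5U)
15U → rack 2 (remaining 9U)
5U → rack 1 (remaining 0U)
4U → rack 2 (remaining 5U)
9U → rack 3 (remaining 15U)
3U → rack 2 (remaining 2U)
20U → rack 4 (remaining 4U)
13U → rack 3 (remaining 2U)
19U → rack 5 (remaining 5U)
11U → rack 6 (remaining 13U)
7U → rack 6 (remaining 6U)
2U → rack 2 (remaining 0U)
22U → rack 7 (remaining 2U)
11U → rack 8 (remaining 13U)
8U → rack 8 (remaining 5U)
23U → rack 9 (remaining 1U)
Final racks: [3,8,8,5] [15,4,3,2] [9,13] [20] [19] [11,7] [22] [11,8] [23].

9 racks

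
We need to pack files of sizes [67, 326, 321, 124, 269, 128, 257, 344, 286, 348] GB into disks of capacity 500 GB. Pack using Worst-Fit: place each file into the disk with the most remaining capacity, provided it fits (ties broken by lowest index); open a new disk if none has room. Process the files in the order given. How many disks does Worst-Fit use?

7

disk 1: place 67 GB, 433 GB left
disk 1: place 326 GB, 107 GB left
disk 2: place 321 GB, 179 GB left
disk 2: place 124 GB, 55 GB left
disk 3: place 269 GB, 231 GB left
disk 3: place 128 GB, 103 GB left
disk 4: place 257 GB, 243 GB left
disk 5: place 344 GB, 156 GB left
disk 6: place 286 GB, 214 GB left
disk 7: place 348 GB, 152 GB left
Final disks: [67,326] [321,124] [269,128] [257] [344] [286] [348].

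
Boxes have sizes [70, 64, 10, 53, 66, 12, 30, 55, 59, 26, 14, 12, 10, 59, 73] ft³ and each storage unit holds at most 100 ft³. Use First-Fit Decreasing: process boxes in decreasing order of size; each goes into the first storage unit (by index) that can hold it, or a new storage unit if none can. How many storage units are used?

Sorted descending: 73, 70, 66, 64, 59, 59, 55, 53, 30, 26, 14, 12, 12, 10, 10.
storage unit 1: place 73 ft³, 27 ft³ left
storage unit 2: place 70 ft³, 30 ft³ left
storage unit 3: place 66 ft³, 34 ft³ left
storage unit 4: place 64 ft³, 36 ft³ left
storage unit 5: place 59 ft³, 41 ft³ left
storage unit 6: place 59 ft³, 41 ft³ left
storage unit 7: place 55 ft³, 45 ft³ left
storage unit 8: place 53 ft³, 47 ft³ left
storage unit 2: place 30 ft³, 0 ft³ left
storage unit 1: place 26 ft³, 1 ft³ left
storage unit 3: place 14 ft³, 20 ft³ left
storage unit 3: place 12 ft³, 8 ft³ left
storage unit 4: place 12 ft³, 24 ft³ left
storage unit 4: place 10 ft³, 14 ft³ left
storage unit 4: place 10 ft³, 4 ft³ left

8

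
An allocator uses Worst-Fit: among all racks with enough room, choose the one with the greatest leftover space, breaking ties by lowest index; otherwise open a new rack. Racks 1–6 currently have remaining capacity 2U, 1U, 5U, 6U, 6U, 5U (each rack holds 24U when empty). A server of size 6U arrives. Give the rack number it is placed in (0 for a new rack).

Racks with room: rack 4 (6U), rack 5 (6U).
Most room is rack 4 with 6U free.

4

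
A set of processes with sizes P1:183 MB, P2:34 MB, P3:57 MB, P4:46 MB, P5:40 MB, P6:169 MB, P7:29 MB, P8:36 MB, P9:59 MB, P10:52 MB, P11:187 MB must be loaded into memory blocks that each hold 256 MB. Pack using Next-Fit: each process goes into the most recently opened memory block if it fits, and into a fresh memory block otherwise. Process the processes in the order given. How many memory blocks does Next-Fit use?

5

Put P1 (183 MB) in memory block 1; 73 MB remain.
Put P2 (34 MB) in memory block 1; 39 MB remain.
Put P3 (57 MB) in memory block 2; 199 MB remain.
Put P4 (46 MB) in memory block 2; 153 MB remain.
Put P5 (40 MB) in memory block 2; 113 MB remain.
Put P6 (169 MB) in memory block 3; 87 MB remain.
Put P7 (29 MB) in memory block 3; 58 MB remain.
Put P8 (36 MB) in memory block 3; 22 MB remain.
Put P9 (59 MB) in memory block 4; 197 MB remain.
Put P10 (52 MB) in memory block 4; 145 MB remain.
Put P11 (187 MB) in memory block 5; 69 MB remain.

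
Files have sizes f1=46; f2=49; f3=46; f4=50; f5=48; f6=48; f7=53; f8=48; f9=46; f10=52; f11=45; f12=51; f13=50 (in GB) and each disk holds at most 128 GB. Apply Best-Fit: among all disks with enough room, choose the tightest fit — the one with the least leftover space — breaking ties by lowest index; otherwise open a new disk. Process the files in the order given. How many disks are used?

Put f1 (46 GB) in disk 1; 82 GB remain.
Put f2 (49 GB) in disk 1; 33 GB remain.
Put f3 (46 GB) in disk 2; 82 GB remain.
Put f4 (50 GB) in disk 2; 32 GB remain.
Put f5 (48 GB) in disk 3; 80 GB remain.
Put f6 (48 GB) in disk 3; 32 GB remain.
Put f7 (53 GB) in disk 4; 75 GB remain.
Put f8 (48 GB) in disk 4; 27 GB remain.
Put f9 (46 GB) in disk 5; 82 GB remain.
Put f10 (52 GB) in disk 5; 30 GB remain.
Put f11 (45 GB) in disk 6; 83 GB remain.
Put f12 (51 GB) in disk 6; 32 GB remain.
Put f13 (50 GB) in disk 7; 78 GB remain.

7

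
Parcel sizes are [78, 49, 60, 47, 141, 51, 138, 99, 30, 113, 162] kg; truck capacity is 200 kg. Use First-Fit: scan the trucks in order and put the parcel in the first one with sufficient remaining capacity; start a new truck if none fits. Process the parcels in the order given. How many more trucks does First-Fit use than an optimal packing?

1

First-Fit: [78,49,60] [47,141] [51,138] [99,30] [113] [162] → 6 trucks.
Total size 968 kg; any packing needs at least ⌈968/200⌉ = 5 trucks.
An optimal packing achieves that bound: [162,30] [141,51] [138,60] [113,78] [99,49,47] → 5 trucks.
Excess: 6 − 5 = 1.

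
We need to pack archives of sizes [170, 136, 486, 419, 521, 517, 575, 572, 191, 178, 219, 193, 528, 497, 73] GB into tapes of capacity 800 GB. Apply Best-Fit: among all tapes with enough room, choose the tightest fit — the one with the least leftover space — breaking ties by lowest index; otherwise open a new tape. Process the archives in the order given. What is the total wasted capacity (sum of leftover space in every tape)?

Put 170 GB in tape 1; 630 GB remain.
Put 136 GB in tape 1; 494 GB remain.
Put 486 GB in tape 1; 8 GB remain.
Put 419 GB in tape 2; 381 GB remain.
Put 521 GB in tape 3; 279 GB remain.
Put 517 GB in tape 4; 283 GB remain.
Put 575 GB in tape 5; 225 GB remain.
Put 572 GB in tape 6; 228 GB remain.
Put 191 GB in tape 5; 34 GB remain.
Put 178 GB in tape 6; 50 GB remain.
Put 219 GB in tape 3; 60 GB remain.
Put 193 GB in tape 4; 90 GB remain.
Put 528 GB in tape 7; 272 GB remain.
Put 497 GB in tape 8; 303 GB remain.
Put 73 GB in tape 4; 17 GB remain.
8 tapes × 800 GB = 6400 GB; used 5275 GB; unused 1125 GB.

1125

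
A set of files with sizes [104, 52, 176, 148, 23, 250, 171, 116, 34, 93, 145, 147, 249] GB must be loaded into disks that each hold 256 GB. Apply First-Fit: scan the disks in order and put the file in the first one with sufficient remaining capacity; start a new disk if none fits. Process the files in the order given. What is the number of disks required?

104 GB → disk 1 (remaining 152 GB)
52 GB → disk 1 (remaining 100 GB)
176 GB → disk 2 (remaining 80 GB)
148 GB → disk 3 (remaining 108 GB)
23 GB → disk 1 (remaining 77 GB)
250 GB → disk 4 (remaining 6 GB)
171 GB → disk 5 (remaining 85 GB)
116 GB → disk 6 (remaining 140 GB)
34 GB → disk 1 (remaining 43 GB)
93 GB → disk 3 (remaining 15 GB)
145 GB → disk 7 (remaining 111 GB)
147 GB → disk 8 (remaining 109 GB)
249 GB → disk 9 (remaining 7 GB)

9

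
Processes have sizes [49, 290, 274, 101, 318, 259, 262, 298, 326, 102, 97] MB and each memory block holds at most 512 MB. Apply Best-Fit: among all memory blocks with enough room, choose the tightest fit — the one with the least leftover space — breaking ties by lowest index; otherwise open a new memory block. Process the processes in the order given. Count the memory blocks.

memory block 1: place 49 MB, 463 MB left
memory block 1: place 290 MB, 173 MB left
memory block 2: place 274 MB, 238 MB left
memory block 1: place 101 MB, 72 MB left
memory block 3: place 318 MB, 194 MB left
memory block 4: place 259 MB, 253 MB left
memory block 5: place 262 MB, 250 MB left
memory block 6: place 298 MB, 214 MB left
memory block 7: place 326 MB, 186 MB left
memory block 7: place 102 MB, 84 MB left
memory block 3: place 97 MB, 97 MB left
Final memory blocks: [49,290,101] [274] [318,97] [259] [262] [298] [326,102].

7 memory blocks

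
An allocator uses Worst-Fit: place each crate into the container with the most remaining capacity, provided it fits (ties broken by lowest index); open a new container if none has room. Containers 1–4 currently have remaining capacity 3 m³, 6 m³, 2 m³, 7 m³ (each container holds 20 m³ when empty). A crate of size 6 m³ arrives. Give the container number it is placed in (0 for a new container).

4

Containers with room: container 2 (6 m³), container 4 (7 m³).
Most room is container 4 with 7 m³ free.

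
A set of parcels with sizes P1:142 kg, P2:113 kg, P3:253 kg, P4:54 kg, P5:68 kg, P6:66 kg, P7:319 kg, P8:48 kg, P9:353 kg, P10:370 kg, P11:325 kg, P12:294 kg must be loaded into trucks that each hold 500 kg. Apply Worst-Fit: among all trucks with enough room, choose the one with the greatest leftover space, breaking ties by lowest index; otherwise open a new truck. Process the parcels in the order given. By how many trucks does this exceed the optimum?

Worst-Fit: [142,113,68] [253,54,66] [319,48] [353] [370] [325] [294] → 7 trucks.
6 parcels exceed 250 kg (half the capacity), and no two of those can share a truck, so at least 6 trucks are needed.
An optimal packing achieves that bound: [370,113] [353,142] [325,68,66] [319,54,48] [294] [253] → 6 trucks.
Excess: 7 − 6 = 1.

1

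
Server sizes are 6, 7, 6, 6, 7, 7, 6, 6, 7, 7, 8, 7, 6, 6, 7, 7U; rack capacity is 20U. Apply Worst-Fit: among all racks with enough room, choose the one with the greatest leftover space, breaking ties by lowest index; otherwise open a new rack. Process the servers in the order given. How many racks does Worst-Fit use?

6 racks

6U → rack 1 (remaining 14U)
7U → rack 1 (remaining 7U)
6U → rack 1 (remaining 1U)
6U → rack 2 (remaining 14U)
7U → rack 2 (remaining 7U)
7U → rack 2 (remaining 0U)
6U → rack 3 (remaining 14U)
6U → rack 3 (remaining 8U)
7U → rack 3 (remaining 1U)
7U → rack 4 (remaining 13U)
8U → rack 4 (remaining 5U)
7U → rack 5 (remaining 13U)
6U → rack 5 (remaining 7U)
6U → rack 5 (remaining 1U)
7U → rack 6 (remaining 13U)
7U → rack 6 (remaining 6U)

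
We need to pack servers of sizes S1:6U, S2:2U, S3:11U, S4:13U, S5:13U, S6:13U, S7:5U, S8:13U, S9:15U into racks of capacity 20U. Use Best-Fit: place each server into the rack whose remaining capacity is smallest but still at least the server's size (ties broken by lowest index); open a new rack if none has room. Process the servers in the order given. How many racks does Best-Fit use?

rack 1: place S1 (6U), 14U left
rack 1: place S2 (2U), 12U left
rack 1: place S3 (11U), 1U left
rack 2: place S4 (13U), 7U left
rack 3: place S5 (13U), 7U left
rack 4: place S6 (13U), 7U left
rack 2: place S7 (5U), 2U left
rack 5: place S8 (13U), 7U left
rack 6: place S9 (15U), 5U left

6 racks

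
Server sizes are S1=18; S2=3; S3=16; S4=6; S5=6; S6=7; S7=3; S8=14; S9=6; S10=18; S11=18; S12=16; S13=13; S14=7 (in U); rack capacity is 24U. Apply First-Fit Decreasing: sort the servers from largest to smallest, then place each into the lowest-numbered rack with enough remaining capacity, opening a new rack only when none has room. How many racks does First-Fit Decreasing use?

Sorted descending: 18, 18, 18, 16, 16, 14, 13, 7, 7, 6, 6, 6, 3, 3.
18U → rack 1 (remaining 6U)
18U → rack 2 (remaining 6U)
18U → rack 3 (remaining 6U)
16U → rack 4 (remaining 8U)
16U → rack 5 (remaining 8U)
14U → rack 6 (remaining 10U)
13U → rack 7 (remaining 11U)
7U → rack 4 (remaining 1U)
7U → rack 5 (remaining 1U)
6U → rack 1 (remaining 0U)
6U → rack 2 (remaining 0U)
6U → rack 3 (remaining 0U)
3U → rack 6 (remaining 7U)
3U → rack 6 (remaining 4U)

7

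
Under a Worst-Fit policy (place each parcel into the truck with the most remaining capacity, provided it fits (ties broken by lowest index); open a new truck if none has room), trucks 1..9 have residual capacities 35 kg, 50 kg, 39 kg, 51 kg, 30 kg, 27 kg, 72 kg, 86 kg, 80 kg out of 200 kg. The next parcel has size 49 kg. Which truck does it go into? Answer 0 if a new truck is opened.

8

Trucks with room: truck 2 (50 kg), truck 4 (51 kg), truck 7 (72 kg), truck 8 (86 kg), truck 9 (80 kg).
Most room is truck 8 with 86 kg free.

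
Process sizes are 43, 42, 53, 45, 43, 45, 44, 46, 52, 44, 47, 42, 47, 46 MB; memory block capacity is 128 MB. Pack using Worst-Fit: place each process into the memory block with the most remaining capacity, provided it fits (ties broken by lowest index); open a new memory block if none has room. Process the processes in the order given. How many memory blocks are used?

43 MB → memory block 1 (remaining 85 MB)
42 MB → memory block 1 (remaining 43 MB)
53 MB → memory block 2 (remaining 75 MB)
45 MB → memory block 2 (remaining 30 MB)
43 MB → memory block 1 (remaining 0 MB)
45 MB → memory block 3 (remaining 83 MB)
44 MB → memory block 3 (remaining 39 MB)
46 MB → memory block 4 (remaining 82 MB)
52 MB → memory block 4 (remaining 30 MB)
44 MB → memory block 5 (remaining 84 MB)
47 MB → memory block 5 (remaining 37 MB)
42 MB → memory block 6 (remaining 86 MB)
47 MB → memory block 6 (remaining 39 MB)
46 MB → memory block 7 (remaining 82 MB)
Final memory blocks: [43,42,43] [53,45] [45,44] [46,52] [44,47] [42,47] [46].

7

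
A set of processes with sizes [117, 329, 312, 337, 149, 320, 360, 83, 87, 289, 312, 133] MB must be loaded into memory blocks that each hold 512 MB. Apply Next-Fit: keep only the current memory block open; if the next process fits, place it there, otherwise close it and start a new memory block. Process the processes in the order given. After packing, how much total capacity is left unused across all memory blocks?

memory block 1: place 117 MB, 395 MB left
memory block 1: place 329 MB, 66 MB left
memory block 2: place 312 MB, 200 MB left
memory block 3: place 337 MB, 175 MB left
memory block 3: place 149 MB, 26 MB left
memory block 4: place 320 MB, 192 MB left
memory block 5: place 360 MB, 152 MB left
memory block 5: place 83 MB, 69 MB left
memory block 6: place 87 MB, 425 MB left
memory block 6: place 289 MB, 136 MB left
memory block 7: place 312 MB, 200 MB left
memory block 7: place 133 MB, 67 MB left
7 memory blocks × 512 MB = 3584 MB; used 2828 MB; unused 756 MB.

756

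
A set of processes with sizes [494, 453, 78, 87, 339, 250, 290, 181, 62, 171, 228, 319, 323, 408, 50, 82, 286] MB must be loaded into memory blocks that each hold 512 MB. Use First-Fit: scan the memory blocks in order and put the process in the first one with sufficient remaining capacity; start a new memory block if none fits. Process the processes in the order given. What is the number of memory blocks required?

10

Put 494 MB in memory block 1; 18 MB remain.
Put 453 MB in memory block 2; 59 MB remain.
Put 78 MB in memory block 3; 434 MB remain.
Put 87 MB in memory block 3; 347 MB remain.
Put 339 MB in memory block 3; 8 MB remain.
Put 250 MB in memory block 4; 262 MB remain.
Put 290 MB in memory block 5; 222 MB remain.
Put 181 MB in memory block 4; 81 MB remain.
Put 62 MB in memory block 4; 19 MB remain.
Put 171 MB in memory block 5; 51 MB remain.
Put 228 MB in memory block 6; 284 MB remain.
Put 319 MB in memory block 7; 193 MB remain.
Put 323 MB in memory block 8; 189 MB remain.
Put 408 MB in memory block 9; 104 MB remain.
Put 50 MB in memory block 2; 9 MB remain.
Put 82 MB in memory block 6; 202 MB remain.
Put 286 MB in memory block 10; 226 MB remain.
Final memory blocks: [494] [453,50] [78,87,339] [250,181,62] [290,171] [228,82] [319] [323] [408] [286].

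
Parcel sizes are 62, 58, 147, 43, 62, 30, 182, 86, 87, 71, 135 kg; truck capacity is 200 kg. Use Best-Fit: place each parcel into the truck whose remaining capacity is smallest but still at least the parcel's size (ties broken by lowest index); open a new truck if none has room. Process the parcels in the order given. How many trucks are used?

6

truck 1: place 62 kg, 138 kg left
truck 1: place 58 kg, 80 kg left
truck 2: place 147 kg, 53 kg left
truck 2: place 43 kg, 10 kg left
truck 1: place 62 kg, 18 kg left
truck 3: place 30 kg, 170 kg left
truck 4: place 182 kg, 18 kg left
truck 3: place 86 kg, 84 kg left
truck 5: place 87 kg, 113 kg left
truck 3: place 71 kg, 13 kg left
truck 6: place 135 kg, 65 kg left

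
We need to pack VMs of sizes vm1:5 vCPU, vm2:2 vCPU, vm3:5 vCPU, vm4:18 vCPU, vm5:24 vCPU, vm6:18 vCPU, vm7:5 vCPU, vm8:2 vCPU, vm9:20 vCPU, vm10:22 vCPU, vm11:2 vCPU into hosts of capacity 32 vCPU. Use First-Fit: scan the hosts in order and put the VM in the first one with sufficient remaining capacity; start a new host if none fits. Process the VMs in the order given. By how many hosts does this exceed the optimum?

0

First-Fit: [5,2,5,18,2] [24,5,2] [18] [20] [22] → 5 hosts.
5 VMs exceed 16 vCPU (half the capacity), and no two of those can share a host, so at least 5 hosts are needed.
So 5 is already optimal.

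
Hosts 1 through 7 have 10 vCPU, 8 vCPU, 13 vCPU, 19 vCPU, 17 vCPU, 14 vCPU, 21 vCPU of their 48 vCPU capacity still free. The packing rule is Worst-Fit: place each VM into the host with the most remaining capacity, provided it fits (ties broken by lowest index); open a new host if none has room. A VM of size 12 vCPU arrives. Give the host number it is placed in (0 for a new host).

7

Hosts with room: host 3 (13 vCPU), host 4 (19 vCPU), host 5 (17 vCPU), host 6 (14 vCPU), host 7 (21 vCPU).
Most room is host 7 with 21 vCPU free.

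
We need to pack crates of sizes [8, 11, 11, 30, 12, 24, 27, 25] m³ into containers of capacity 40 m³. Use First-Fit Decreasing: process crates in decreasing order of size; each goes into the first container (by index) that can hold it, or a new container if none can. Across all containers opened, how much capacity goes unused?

12

Sorted descending: 30, 27, 25, 24, 12, 11, 11, 8.
30 m³ → container 1 (remaining 10 m³)
27 m³ → container 2 (remaining 13 m³)
25 m³ → container 3 (remaining 15 m³)
24 m³ → container 4 (remaining 16 m³)
12 m³ → container 2 (remaining 1 m³)
11 m³ → container 3 (remaining 4 m³)
11 m³ → container 4 (remaining 5 m³)
8 m³ → container 1 (remaining 2 m³)
4 containers × 40 m³ = 160 m³; used 148 m³; unused 12 m³.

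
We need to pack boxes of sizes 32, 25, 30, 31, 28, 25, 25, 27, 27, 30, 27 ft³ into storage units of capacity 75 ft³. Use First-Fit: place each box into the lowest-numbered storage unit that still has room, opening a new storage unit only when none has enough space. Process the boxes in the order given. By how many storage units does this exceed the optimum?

1

First-Fit: [32,25] [30,31] [28,25] [25,27] [27,30] [27] → 6 storage units.
Total size 307 ft³; any packing needs at least ⌈307/75⌉ = 5 storage units.
An optimal packing achieves that bound: [32,31] [30,30] [28,27] [27,27] [25,25,25] → 5 storage units.
Excess: 6 − 5 = 1.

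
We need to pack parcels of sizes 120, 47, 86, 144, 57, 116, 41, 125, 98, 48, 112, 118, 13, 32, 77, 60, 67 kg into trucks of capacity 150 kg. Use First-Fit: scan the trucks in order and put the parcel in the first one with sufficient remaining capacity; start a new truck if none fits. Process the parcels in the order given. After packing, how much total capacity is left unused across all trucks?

289

truck 1: place 120 kg, 30 kg left
truck 2: place 47 kg, 103 kg left
truck 2: place 86 kg, 17 kg left
truck 3: place 144 kg, 6 kg left
truck 4: place 57 kg, 93 kg left
truck 5: place 116 kg, 34 kg left
truck 4: place 41 kg, 52 kg left
truck 6: place 125 kg, 25 kg left
truck 7: place 98 kg, 52 kg left
truck 4: place 48 kg, 4 kg left
truck 8: place 112 kg, 38 kg left
truck 9: place 118 kg, 32 kg left
truck 1: place 13 kg, 17 kg left
truck 5: place 32 kg, 2 kg left
truck 10: place 77 kg, 73 kg left
truck 10: place 60 kg, 13 kg left
truck 11: place 67 kg, 83 kg left
11 trucks × 150 kg = 1650 kg; used 1361 kg; unused 289 kg.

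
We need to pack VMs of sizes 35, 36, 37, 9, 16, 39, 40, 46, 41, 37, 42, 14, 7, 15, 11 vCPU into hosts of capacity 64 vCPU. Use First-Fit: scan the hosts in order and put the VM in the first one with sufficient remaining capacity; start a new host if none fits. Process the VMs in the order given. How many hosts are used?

9

35 vCPU → host 1 (remaining 29 vCPU)
36 vCPU → host 2 (remaining 28 vCPU)
37 vCPU → host 3 (remaining 27 vCPU)
9 vCPU → host 1 (remaining 20 vCPU)
16 vCPU → host 1 (remaining 4 vCPU)
39 vCPU → host 4 (remaining 25 vCPU)
40 vCPU → host 5 (remaining 24 vCPU)
46 vCPU → host 6 (remaining 18 vCPU)
41 vCPU → host 7 (remaining 23 vCPU)
37 vCPU → host 8 (remaining 27 vCPU)
42 vCPU → host 9 (remaining 22 vCPU)
14 vCPU → host 2 (remaining 14 vCPU)
7 vCPU → host 2 (remaining 7 vCPU)
15 vCPU → host 3 (remaining 12 vCPU)
11 vCPU → host 3 (remaining 1 vCPU)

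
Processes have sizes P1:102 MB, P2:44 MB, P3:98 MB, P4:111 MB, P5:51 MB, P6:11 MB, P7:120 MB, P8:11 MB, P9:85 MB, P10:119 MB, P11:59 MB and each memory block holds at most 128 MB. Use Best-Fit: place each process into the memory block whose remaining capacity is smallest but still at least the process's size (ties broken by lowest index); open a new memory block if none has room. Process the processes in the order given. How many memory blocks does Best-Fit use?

8

P1 (102 MB) → memory block 1 (remaining 26 MB)
P2 (44 MB) → memory block 2 (remaining 84 MB)
P3 (98 MB) → memory block 3 (remaining 30 MB)
P4 (111 MB) → memory block 4 (remaining 17 MB)
P5 (51 MB) → memory block 2 (remaining 33 MB)
P6 (11 MB) → memory block 4 (remaining 6 MB)
P7 (120 MB) → memory block 5 (remaining 8 MB)
P8 (11 MB) → memory block 1 (remaining 15 MB)
P9 (85 MB) → memory block 6 (remaining 43 MB)
P10 (119 MB) → memory block 7 (remaining 9 MB)
P11 (59 MB) → memory block 8 (remaining 69 MB)
Final memory blocks: [102,11] [44,51] [98] [111,11] [120] [85] [119] [59].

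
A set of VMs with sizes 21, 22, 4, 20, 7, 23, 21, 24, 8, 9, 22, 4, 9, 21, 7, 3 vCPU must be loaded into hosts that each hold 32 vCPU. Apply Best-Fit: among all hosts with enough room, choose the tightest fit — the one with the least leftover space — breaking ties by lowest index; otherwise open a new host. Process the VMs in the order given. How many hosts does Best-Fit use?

21 vCPU → host 1 (remaining 11 vCPU)
22 vCPU → host 2 (remaining 10 vCPU)
4 vCPU → host 2 (remaining 6 vCPU)
20 vCPU → host 3 (remaining 12 vCPU)
7 vCPU → host 1 (remaining 4 vCPU)
23 vCPU → host 4 (remaining 9 vCPU)
21 vCPU → host 5 (remaining 11 vCPU)
24 vCPU → host 6 (remaining 8 vCPU)
8 vCPU → host 6 (remaining 0 vCPU)
9 vCPU → host 4 (remaining 0 vCPU)
22 vCPU → host 7 (remaining 10 vCPU)
4 vCPU → host 1 (remaining 0 vCPU)
9 vCPU → host 7 (remaining 1 vCPU)
21 vCPU → host 8 (remaining 11 vCPU)
7 vCPU → host 5 (remaining 4 vCPU)
3 vCPU → host 5 (remaining 1 vCPU)

8 hosts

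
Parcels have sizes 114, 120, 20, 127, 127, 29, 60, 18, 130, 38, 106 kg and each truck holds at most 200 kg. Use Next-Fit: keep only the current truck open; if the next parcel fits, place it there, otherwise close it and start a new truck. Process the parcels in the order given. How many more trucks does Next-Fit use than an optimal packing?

Next-Fit: [114] [120,20] [127] [127,29] [60,18] [130,38] [106] → 7 trucks.
6 parcels exceed 100 kg (half the capacity), and no two of those can share a truck, so at least 6 trucks are needed.
An optimal packing achieves that bound: [130,60] [127,38,29] [127,20,18] [120] [114] [106] → 6 trucks.
Excess: 7 − 6 = 1.

1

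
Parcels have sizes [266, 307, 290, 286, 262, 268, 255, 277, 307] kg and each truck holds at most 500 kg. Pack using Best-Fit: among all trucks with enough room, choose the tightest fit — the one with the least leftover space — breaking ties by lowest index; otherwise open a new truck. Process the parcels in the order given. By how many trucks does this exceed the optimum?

0

Best-Fit: [266] [307] [290] [286] [262] [268] [255] [277] [307] → 9 trucks.
9 parcels exceed 250 kg (half the capacity), and no two of those can share a truck, so at least 9 trucks are needed.
So 9 is already optimal.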